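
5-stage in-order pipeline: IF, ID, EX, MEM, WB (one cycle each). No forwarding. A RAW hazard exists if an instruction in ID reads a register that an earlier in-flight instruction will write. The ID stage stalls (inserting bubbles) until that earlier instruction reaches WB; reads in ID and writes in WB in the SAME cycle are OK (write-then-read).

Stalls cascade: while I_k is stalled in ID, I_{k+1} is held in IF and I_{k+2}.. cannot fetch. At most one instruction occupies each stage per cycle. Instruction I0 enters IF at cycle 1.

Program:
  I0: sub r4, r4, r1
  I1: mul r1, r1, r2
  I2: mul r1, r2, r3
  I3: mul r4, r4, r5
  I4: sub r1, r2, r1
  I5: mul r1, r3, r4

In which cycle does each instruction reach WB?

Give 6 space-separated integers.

Answer: 5 6 7 8 10 11

Derivation:
I0 sub r4 <- r4,r1: IF@1 ID@2 stall=0 (-) EX@3 MEM@4 WB@5
I1 mul r1 <- r1,r2: IF@2 ID@3 stall=0 (-) EX@4 MEM@5 WB@6
I2 mul r1 <- r2,r3: IF@3 ID@4 stall=0 (-) EX@5 MEM@6 WB@7
I3 mul r4 <- r4,r5: IF@4 ID@5 stall=0 (-) EX@6 MEM@7 WB@8
I4 sub r1 <- r2,r1: IF@5 ID@6 stall=1 (RAW on I2.r1 (WB@7)) EX@8 MEM@9 WB@10
I5 mul r1 <- r3,r4: IF@6 ID@8 stall=0 (-) EX@9 MEM@10 WB@11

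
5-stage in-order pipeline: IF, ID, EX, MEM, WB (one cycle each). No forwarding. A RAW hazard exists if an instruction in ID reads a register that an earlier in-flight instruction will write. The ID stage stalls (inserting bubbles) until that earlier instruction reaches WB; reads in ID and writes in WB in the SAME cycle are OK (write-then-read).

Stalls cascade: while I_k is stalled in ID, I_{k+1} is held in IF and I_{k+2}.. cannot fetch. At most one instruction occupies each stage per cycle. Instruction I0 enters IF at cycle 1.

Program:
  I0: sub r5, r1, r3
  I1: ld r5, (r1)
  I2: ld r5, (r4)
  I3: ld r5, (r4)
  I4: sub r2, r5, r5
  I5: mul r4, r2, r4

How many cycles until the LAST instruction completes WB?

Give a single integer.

Answer: 14

Derivation:
I0 sub r5 <- r1,r3: IF@1 ID@2 stall=0 (-) EX@3 MEM@4 WB@5
I1 ld r5 <- r1: IF@2 ID@3 stall=0 (-) EX@4 MEM@5 WB@6
I2 ld r5 <- r4: IF@3 ID@4 stall=0 (-) EX@5 MEM@6 WB@7
I3 ld r5 <- r4: IF@4 ID@5 stall=0 (-) EX@6 MEM@7 WB@8
I4 sub r2 <- r5,r5: IF@5 ID@6 stall=2 (RAW on I3.r5 (WB@8)) EX@9 MEM@10 WB@11
I5 mul r4 <- r2,r4: IF@6 ID@9 stall=2 (RAW on I4.r2 (WB@11)) EX@12 MEM@13 WB@14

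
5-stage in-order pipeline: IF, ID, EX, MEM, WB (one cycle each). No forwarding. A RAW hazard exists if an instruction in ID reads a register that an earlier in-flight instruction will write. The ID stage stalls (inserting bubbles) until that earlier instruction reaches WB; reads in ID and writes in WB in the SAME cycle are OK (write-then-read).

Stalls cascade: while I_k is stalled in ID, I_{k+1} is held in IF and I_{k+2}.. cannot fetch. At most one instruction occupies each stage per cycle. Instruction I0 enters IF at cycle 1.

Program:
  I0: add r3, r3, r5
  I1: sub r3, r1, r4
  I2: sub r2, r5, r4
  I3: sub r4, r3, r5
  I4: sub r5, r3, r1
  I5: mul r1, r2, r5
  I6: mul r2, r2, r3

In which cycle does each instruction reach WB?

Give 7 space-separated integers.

I0 add r3 <- r3,r5: IF@1 ID@2 stall=0 (-) EX@3 MEM@4 WB@5
I1 sub r3 <- r1,r4: IF@2 ID@3 stall=0 (-) EX@4 MEM@5 WB@6
I2 sub r2 <- r5,r4: IF@3 ID@4 stall=0 (-) EX@5 MEM@6 WB@7
I3 sub r4 <- r3,r5: IF@4 ID@5 stall=1 (RAW on I1.r3 (WB@6)) EX@7 MEM@8 WB@9
I4 sub r5 <- r3,r1: IF@5 ID@7 stall=0 (-) EX@8 MEM@9 WB@10
I5 mul r1 <- r2,r5: IF@7 ID@8 stall=2 (RAW on I4.r5 (WB@10)) EX@11 MEM@12 WB@13
I6 mul r2 <- r2,r3: IF@8 ID@11 stall=0 (-) EX@12 MEM@13 WB@14

Answer: 5 6 7 9 10 13 14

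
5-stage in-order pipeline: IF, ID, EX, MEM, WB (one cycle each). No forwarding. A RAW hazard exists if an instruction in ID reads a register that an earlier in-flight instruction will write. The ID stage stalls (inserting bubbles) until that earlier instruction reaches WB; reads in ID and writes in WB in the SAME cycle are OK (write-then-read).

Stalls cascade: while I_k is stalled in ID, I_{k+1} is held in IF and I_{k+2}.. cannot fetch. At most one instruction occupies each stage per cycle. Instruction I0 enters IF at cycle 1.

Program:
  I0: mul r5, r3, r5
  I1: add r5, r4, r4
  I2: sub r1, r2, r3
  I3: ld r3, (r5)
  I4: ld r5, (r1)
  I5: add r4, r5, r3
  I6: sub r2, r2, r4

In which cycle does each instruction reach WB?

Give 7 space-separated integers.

I0 mul r5 <- r3,r5: IF@1 ID@2 stall=0 (-) EX@3 MEM@4 WB@5
I1 add r5 <- r4,r4: IF@2 ID@3 stall=0 (-) EX@4 MEM@5 WB@6
I2 sub r1 <- r2,r3: IF@3 ID@4 stall=0 (-) EX@5 MEM@6 WB@7
I3 ld r3 <- r5: IF@4 ID@5 stall=1 (RAW on I1.r5 (WB@6)) EX@7 MEM@8 WB@9
I4 ld r5 <- r1: IF@5 ID@7 stall=0 (-) EX@8 MEM@9 WB@10
I5 add r4 <- r5,r3: IF@7 ID@8 stall=2 (RAW on I4.r5 (WB@10)) EX@11 MEM@12 WB@13
I6 sub r2 <- r2,r4: IF@8 ID@11 stall=2 (RAW on I5.r4 (WB@13)) EX@14 MEM@15 WB@16

Answer: 5 6 7 9 10 13 16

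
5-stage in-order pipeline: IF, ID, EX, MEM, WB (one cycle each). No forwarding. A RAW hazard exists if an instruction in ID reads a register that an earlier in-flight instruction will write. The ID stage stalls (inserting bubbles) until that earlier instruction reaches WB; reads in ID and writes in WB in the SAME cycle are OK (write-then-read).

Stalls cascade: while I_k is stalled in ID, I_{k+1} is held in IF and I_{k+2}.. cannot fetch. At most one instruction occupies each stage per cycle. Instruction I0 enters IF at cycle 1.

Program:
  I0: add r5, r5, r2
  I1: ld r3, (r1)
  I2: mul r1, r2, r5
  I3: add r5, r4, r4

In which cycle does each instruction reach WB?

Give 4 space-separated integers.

Answer: 5 6 8 9

Derivation:
I0 add r5 <- r5,r2: IF@1 ID@2 stall=0 (-) EX@3 MEM@4 WB@5
I1 ld r3 <- r1: IF@2 ID@3 stall=0 (-) EX@4 MEM@5 WB@6
I2 mul r1 <- r2,r5: IF@3 ID@4 stall=1 (RAW on I0.r5 (WB@5)) EX@6 MEM@7 WB@8
I3 add r5 <- r4,r4: IF@4 ID@6 stall=0 (-) EX@7 MEM@8 WB@9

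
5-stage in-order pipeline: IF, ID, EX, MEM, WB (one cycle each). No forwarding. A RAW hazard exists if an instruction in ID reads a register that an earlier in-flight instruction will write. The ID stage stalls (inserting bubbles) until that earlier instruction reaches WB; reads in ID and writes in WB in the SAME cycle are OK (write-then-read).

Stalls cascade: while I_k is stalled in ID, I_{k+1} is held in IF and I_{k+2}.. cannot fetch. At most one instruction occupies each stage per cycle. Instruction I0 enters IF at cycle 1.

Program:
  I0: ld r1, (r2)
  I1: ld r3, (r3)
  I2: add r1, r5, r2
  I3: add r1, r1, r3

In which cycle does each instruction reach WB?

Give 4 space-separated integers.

Answer: 5 6 7 10

Derivation:
I0 ld r1 <- r2: IF@1 ID@2 stall=0 (-) EX@3 MEM@4 WB@5
I1 ld r3 <- r3: IF@2 ID@3 stall=0 (-) EX@4 MEM@5 WB@6
I2 add r1 <- r5,r2: IF@3 ID@4 stall=0 (-) EX@5 MEM@6 WB@7
I3 add r1 <- r1,r3: IF@4 ID@5 stall=2 (RAW on I2.r1 (WB@7)) EX@8 MEM@9 WB@10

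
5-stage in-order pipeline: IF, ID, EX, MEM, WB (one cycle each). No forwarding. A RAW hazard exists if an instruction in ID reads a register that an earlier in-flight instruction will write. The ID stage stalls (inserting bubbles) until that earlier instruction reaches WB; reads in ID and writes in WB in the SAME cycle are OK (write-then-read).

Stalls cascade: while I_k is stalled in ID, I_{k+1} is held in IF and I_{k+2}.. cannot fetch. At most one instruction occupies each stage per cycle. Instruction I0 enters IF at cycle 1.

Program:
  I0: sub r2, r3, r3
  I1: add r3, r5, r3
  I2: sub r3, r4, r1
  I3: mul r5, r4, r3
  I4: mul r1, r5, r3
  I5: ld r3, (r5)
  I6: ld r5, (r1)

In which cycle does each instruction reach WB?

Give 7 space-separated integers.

I0 sub r2 <- r3,r3: IF@1 ID@2 stall=0 (-) EX@3 MEM@4 WB@5
I1 add r3 <- r5,r3: IF@2 ID@3 stall=0 (-) EX@4 MEM@5 WB@6
I2 sub r3 <- r4,r1: IF@3 ID@4 stall=0 (-) EX@5 MEM@6 WB@7
I3 mul r5 <- r4,r3: IF@4 ID@5 stall=2 (RAW on I2.r3 (WB@7)) EX@8 MEM@9 WB@10
I4 mul r1 <- r5,r3: IF@5 ID@8 stall=2 (RAW on I3.r5 (WB@10)) EX@11 MEM@12 WB@13
I5 ld r3 <- r5: IF@8 ID@11 stall=0 (-) EX@12 MEM@13 WB@14
I6 ld r5 <- r1: IF@11 ID@12 stall=1 (RAW on I4.r1 (WB@13)) EX@14 MEM@15 WB@16

Answer: 5 6 7 10 13 14 16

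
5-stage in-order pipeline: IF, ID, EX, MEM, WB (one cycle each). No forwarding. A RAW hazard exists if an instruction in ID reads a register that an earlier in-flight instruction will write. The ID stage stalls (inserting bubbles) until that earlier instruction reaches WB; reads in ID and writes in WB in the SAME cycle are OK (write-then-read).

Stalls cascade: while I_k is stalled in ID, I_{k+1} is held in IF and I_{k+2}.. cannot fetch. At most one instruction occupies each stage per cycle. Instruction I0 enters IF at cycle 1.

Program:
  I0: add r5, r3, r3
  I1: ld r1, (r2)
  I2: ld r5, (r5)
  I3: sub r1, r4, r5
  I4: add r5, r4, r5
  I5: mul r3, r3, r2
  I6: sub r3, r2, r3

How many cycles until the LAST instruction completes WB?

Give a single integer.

I0 add r5 <- r3,r3: IF@1 ID@2 stall=0 (-) EX@3 MEM@4 WB@5
I1 ld r1 <- r2: IF@2 ID@3 stall=0 (-) EX@4 MEM@5 WB@6
I2 ld r5 <- r5: IF@3 ID@4 stall=1 (RAW on I0.r5 (WB@5)) EX@6 MEM@7 WB@8
I3 sub r1 <- r4,r5: IF@4 ID@6 stall=2 (RAW on I2.r5 (WB@8)) EX@9 MEM@10 WB@11
I4 add r5 <- r4,r5: IF@6 ID@9 stall=0 (-) EX@10 MEM@11 WB@12
I5 mul r3 <- r3,r2: IF@9 ID@10 stall=0 (-) EX@11 MEM@12 WB@13
I6 sub r3 <- r2,r3: IF@10 ID@11 stall=2 (RAW on I5.r3 (WB@13)) EX@14 MEM@15 WB@16

Answer: 16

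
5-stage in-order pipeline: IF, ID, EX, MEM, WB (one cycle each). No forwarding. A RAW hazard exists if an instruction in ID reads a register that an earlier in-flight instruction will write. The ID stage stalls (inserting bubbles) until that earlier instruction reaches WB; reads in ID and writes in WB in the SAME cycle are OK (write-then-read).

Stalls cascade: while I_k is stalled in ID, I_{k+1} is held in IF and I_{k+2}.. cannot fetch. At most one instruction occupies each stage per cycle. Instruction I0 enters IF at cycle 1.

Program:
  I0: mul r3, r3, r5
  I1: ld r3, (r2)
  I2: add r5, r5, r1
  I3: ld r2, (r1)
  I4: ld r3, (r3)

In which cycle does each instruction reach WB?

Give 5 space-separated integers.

I0 mul r3 <- r3,r5: IF@1 ID@2 stall=0 (-) EX@3 MEM@4 WB@5
I1 ld r3 <- r2: IF@2 ID@3 stall=0 (-) EX@4 MEM@5 WB@6
I2 add r5 <- r5,r1: IF@3 ID@4 stall=0 (-) EX@5 MEM@6 WB@7
I3 ld r2 <- r1: IF@4 ID@5 stall=0 (-) EX@6 MEM@7 WB@8
I4 ld r3 <- r3: IF@5 ID@6 stall=0 (-) EX@7 MEM@8 WB@9

Answer: 5 6 7 8 9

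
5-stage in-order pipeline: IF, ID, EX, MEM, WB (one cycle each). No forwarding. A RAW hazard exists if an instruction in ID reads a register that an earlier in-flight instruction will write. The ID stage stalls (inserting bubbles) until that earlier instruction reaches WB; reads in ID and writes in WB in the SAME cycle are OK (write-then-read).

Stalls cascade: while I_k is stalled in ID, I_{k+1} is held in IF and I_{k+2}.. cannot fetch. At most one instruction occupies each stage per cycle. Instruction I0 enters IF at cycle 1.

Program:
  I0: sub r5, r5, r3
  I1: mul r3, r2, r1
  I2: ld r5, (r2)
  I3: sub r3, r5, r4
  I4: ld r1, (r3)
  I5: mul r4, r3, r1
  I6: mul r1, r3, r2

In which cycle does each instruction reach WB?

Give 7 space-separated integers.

Answer: 5 6 7 10 13 16 17

Derivation:
I0 sub r5 <- r5,r3: IF@1 ID@2 stall=0 (-) EX@3 MEM@4 WB@5
I1 mul r3 <- r2,r1: IF@2 ID@3 stall=0 (-) EX@4 MEM@5 WB@6
I2 ld r5 <- r2: IF@3 ID@4 stall=0 (-) EX@5 MEM@6 WB@7
I3 sub r3 <- r5,r4: IF@4 ID@5 stall=2 (RAW on I2.r5 (WB@7)) EX@8 MEM@9 WB@10
I4 ld r1 <- r3: IF@5 ID@8 stall=2 (RAW on I3.r3 (WB@10)) EX@11 MEM@12 WB@13
I5 mul r4 <- r3,r1: IF@8 ID@11 stall=2 (RAW on I4.r1 (WB@13)) EX@14 MEM@15 WB@16
I6 mul r1 <- r3,r2: IF@11 ID@14 stall=0 (-) EX@15 MEM@16 WB@17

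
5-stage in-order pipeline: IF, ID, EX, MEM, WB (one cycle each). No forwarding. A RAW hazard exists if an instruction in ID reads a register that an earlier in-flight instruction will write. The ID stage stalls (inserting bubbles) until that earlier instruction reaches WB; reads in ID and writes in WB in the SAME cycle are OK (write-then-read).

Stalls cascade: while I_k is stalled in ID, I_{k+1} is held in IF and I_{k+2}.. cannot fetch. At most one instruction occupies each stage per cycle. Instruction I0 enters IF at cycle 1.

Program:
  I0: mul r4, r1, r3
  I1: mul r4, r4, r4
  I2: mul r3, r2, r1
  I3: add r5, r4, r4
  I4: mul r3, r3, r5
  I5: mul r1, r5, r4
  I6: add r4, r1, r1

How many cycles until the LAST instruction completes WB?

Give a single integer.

I0 mul r4 <- r1,r3: IF@1 ID@2 stall=0 (-) EX@3 MEM@4 WB@5
I1 mul r4 <- r4,r4: IF@2 ID@3 stall=2 (RAW on I0.r4 (WB@5)) EX@6 MEM@7 WB@8
I2 mul r3 <- r2,r1: IF@3 ID@6 stall=0 (-) EX@7 MEM@8 WB@9
I3 add r5 <- r4,r4: IF@6 ID@7 stall=1 (RAW on I1.r4 (WB@8)) EX@9 MEM@10 WB@11
I4 mul r3 <- r3,r5: IF@7 ID@9 stall=2 (RAW on I3.r5 (WB@11)) EX@12 MEM@13 WB@14
I5 mul r1 <- r5,r4: IF@9 ID@12 stall=0 (-) EX@13 MEM@14 WB@15
I6 add r4 <- r1,r1: IF@12 ID@13 stall=2 (RAW on I5.r1 (WB@15)) EX@16 MEM@17 WB@18

Answer: 18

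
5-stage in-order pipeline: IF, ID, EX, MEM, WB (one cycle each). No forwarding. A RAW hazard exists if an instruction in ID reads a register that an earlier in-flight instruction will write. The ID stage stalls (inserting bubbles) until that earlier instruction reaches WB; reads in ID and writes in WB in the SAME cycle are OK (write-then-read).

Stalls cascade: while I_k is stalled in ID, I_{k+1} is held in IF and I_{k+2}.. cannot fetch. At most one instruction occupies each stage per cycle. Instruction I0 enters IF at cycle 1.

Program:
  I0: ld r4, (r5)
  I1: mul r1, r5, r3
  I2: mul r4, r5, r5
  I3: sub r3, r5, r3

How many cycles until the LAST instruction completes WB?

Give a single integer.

Answer: 8

Derivation:
I0 ld r4 <- r5: IF@1 ID@2 stall=0 (-) EX@3 MEM@4 WB@5
I1 mul r1 <- r5,r3: IF@2 ID@3 stall=0 (-) EX@4 MEM@5 WB@6
I2 mul r4 <- r5,r5: IF@3 ID@4 stall=0 (-) EX@5 MEM@6 WB@7
I3 sub r3 <- r5,r3: IF@4 ID@5 stall=0 (-) EX@6 MEM@7 WB@8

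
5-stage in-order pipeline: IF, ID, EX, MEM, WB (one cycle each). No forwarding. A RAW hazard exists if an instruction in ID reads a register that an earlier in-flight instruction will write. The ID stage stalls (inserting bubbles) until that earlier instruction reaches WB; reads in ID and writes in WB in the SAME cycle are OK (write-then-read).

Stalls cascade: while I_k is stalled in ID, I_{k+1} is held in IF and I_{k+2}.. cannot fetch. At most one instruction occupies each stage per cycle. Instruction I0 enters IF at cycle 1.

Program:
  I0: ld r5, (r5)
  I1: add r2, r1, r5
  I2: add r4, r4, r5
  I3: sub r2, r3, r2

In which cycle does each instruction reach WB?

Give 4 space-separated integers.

I0 ld r5 <- r5: IF@1 ID@2 stall=0 (-) EX@3 MEM@4 WB@5
I1 add r2 <- r1,r5: IF@2 ID@3 stall=2 (RAW on I0.r5 (WB@5)) EX@6 MEM@7 WB@8
I2 add r4 <- r4,r5: IF@3 ID@6 stall=0 (-) EX@7 MEM@8 WB@9
I3 sub r2 <- r3,r2: IF@6 ID@7 stall=1 (RAW on I1.r2 (WB@8)) EX@9 MEM@10 WB@11

Answer: 5 8 9 11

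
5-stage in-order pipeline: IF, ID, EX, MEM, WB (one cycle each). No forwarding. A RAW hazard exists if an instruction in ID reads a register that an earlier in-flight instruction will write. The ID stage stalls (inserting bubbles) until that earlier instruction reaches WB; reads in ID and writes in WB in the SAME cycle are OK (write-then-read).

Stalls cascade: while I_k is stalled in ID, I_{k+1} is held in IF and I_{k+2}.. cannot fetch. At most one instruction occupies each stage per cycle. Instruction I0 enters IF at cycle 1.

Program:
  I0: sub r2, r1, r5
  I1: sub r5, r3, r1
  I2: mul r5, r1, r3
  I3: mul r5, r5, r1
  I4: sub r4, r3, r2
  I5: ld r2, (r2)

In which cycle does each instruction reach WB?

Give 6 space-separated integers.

I0 sub r2 <- r1,r5: IF@1 ID@2 stall=0 (-) EX@3 MEM@4 WB@5
I1 sub r5 <- r3,r1: IF@2 ID@3 stall=0 (-) EX@4 MEM@5 WB@6
I2 mul r5 <- r1,r3: IF@3 ID@4 stall=0 (-) EX@5 MEM@6 WB@7
I3 mul r5 <- r5,r1: IF@4 ID@5 stall=2 (RAW on I2.r5 (WB@7)) EX@8 MEM@9 WB@10
I4 sub r4 <- r3,r2: IF@5 ID@8 stall=0 (-) EX@9 MEM@10 WB@11
I5 ld r2 <- r2: IF@8 ID@9 stall=0 (-) EX@10 MEM@11 WB@12

Answer: 5 6 7 10 11 12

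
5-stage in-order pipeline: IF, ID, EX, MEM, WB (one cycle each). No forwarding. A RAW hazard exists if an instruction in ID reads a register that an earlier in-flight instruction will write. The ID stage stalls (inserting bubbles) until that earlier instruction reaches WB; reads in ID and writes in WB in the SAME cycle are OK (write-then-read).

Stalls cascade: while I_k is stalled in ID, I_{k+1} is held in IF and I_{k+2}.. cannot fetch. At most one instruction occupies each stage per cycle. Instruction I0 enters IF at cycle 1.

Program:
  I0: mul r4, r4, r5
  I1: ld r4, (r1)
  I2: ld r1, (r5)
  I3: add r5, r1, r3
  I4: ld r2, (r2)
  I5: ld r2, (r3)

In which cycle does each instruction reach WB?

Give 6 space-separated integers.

Answer: 5 6 7 10 11 12

Derivation:
I0 mul r4 <- r4,r5: IF@1 ID@2 stall=0 (-) EX@3 MEM@4 WB@5
I1 ld r4 <- r1: IF@2 ID@3 stall=0 (-) EX@4 MEM@5 WB@6
I2 ld r1 <- r5: IF@3 ID@4 stall=0 (-) EX@5 MEM@6 WB@7
I3 add r5 <- r1,r3: IF@4 ID@5 stall=2 (RAW on I2.r1 (WB@7)) EX@8 MEM@9 WB@10
I4 ld r2 <- r2: IF@5 ID@8 stall=0 (-) EX@9 MEM@10 WB@11
I5 ld r2 <- r3: IF@8 ID@9 stall=0 (-) EX@10 MEM@11 WB@12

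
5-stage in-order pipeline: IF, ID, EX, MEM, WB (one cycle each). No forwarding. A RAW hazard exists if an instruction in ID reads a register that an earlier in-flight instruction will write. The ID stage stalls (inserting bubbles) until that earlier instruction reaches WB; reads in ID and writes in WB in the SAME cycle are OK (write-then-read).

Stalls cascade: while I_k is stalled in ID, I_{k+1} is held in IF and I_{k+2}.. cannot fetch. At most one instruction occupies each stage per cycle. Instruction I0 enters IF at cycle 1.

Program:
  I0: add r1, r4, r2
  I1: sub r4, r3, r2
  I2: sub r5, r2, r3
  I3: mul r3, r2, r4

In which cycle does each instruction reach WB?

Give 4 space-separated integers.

Answer: 5 6 7 9

Derivation:
I0 add r1 <- r4,r2: IF@1 ID@2 stall=0 (-) EX@3 MEM@4 WB@5
I1 sub r4 <- r3,r2: IF@2 ID@3 stall=0 (-) EX@4 MEM@5 WB@6
I2 sub r5 <- r2,r3: IF@3 ID@4 stall=0 (-) EX@5 MEM@6 WB@7
I3 mul r3 <- r2,r4: IF@4 ID@5 stall=1 (RAW on I1.r4 (WB@6)) EX@7 MEM@8 WB@9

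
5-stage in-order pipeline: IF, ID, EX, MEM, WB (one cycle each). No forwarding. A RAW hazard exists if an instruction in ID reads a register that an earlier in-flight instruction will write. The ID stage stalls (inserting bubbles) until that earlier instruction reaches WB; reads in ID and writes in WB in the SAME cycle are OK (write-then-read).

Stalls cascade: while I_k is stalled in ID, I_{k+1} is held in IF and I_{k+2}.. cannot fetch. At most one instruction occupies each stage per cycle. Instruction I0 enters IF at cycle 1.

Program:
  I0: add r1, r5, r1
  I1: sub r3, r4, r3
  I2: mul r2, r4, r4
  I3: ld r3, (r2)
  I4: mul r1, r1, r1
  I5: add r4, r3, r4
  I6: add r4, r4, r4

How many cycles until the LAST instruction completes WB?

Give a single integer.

I0 add r1 <- r5,r1: IF@1 ID@2 stall=0 (-) EX@3 MEM@4 WB@5
I1 sub r3 <- r4,r3: IF@2 ID@3 stall=0 (-) EX@4 MEM@5 WB@6
I2 mul r2 <- r4,r4: IF@3 ID@4 stall=0 (-) EX@5 MEM@6 WB@7
I3 ld r3 <- r2: IF@4 ID@5 stall=2 (RAW on I2.r2 (WB@7)) EX@8 MEM@9 WB@10
I4 mul r1 <- r1,r1: IF@5 ID@8 stall=0 (-) EX@9 MEM@10 WB@11
I5 add r4 <- r3,r4: IF@8 ID@9 stall=1 (RAW on I3.r3 (WB@10)) EX@11 MEM@12 WB@13
I6 add r4 <- r4,r4: IF@9 ID@11 stall=2 (RAW on I5.r4 (WB@13)) EX@14 MEM@15 WB@16

Answer: 16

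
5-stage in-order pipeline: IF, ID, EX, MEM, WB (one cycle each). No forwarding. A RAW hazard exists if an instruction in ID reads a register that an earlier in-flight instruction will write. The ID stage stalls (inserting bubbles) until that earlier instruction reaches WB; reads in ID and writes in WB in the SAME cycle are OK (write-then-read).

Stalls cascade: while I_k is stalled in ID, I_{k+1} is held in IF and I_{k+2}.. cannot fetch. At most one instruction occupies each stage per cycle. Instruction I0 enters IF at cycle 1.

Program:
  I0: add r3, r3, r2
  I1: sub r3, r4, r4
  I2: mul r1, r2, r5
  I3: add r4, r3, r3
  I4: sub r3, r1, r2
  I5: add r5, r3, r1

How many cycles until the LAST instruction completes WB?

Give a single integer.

I0 add r3 <- r3,r2: IF@1 ID@2 stall=0 (-) EX@3 MEM@4 WB@5
I1 sub r3 <- r4,r4: IF@2 ID@3 stall=0 (-) EX@4 MEM@5 WB@6
I2 mul r1 <- r2,r5: IF@3 ID@4 stall=0 (-) EX@5 MEM@6 WB@7
I3 add r4 <- r3,r3: IF@4 ID@5 stall=1 (RAW on I1.r3 (WB@6)) EX@7 MEM@8 WB@9
I4 sub r3 <- r1,r2: IF@5 ID@7 stall=0 (-) EX@8 MEM@9 WB@10
I5 add r5 <- r3,r1: IF@7 ID@8 stall=2 (RAW on I4.r3 (WB@10)) EX@11 MEM@12 WB@13

Answer: 13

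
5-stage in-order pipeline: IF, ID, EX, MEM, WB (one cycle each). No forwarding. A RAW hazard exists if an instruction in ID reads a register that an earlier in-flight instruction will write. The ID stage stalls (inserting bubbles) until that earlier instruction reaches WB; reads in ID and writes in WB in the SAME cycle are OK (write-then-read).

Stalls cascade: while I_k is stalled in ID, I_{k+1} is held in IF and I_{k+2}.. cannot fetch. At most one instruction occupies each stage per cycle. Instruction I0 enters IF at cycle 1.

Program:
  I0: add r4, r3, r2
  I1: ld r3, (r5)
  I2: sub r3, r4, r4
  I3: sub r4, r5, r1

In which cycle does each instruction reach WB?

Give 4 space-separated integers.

Answer: 5 6 8 9

Derivation:
I0 add r4 <- r3,r2: IF@1 ID@2 stall=0 (-) EX@3 MEM@4 WB@5
I1 ld r3 <- r5: IF@2 ID@3 stall=0 (-) EX@4 MEM@5 WB@6
I2 sub r3 <- r4,r4: IF@3 ID@4 stall=1 (RAW on I0.r4 (WB@5)) EX@6 MEM@7 WB@8
I3 sub r4 <- r5,r1: IF@4 ID@6 stall=0 (-) EX@7 MEM@8 WB@9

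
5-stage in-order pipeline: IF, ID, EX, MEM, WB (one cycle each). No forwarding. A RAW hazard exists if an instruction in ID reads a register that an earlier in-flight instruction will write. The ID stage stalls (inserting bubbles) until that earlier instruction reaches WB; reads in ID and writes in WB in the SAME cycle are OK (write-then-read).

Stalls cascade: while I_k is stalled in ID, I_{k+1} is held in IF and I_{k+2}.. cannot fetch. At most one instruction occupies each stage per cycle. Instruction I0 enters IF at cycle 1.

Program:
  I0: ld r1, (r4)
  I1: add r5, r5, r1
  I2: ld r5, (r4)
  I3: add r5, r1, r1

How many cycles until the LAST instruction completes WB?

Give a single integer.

Answer: 10

Derivation:
I0 ld r1 <- r4: IF@1 ID@2 stall=0 (-) EX@3 MEM@4 WB@5
I1 add r5 <- r5,r1: IF@2 ID@3 stall=2 (RAW on I0.r1 (WB@5)) EX@6 MEM@7 WB@8
I2 ld r5 <- r4: IF@3 ID@6 stall=0 (-) EX@7 MEM@8 WB@9
I3 add r5 <- r1,r1: IF@6 ID@7 stall=0 (-) EX@8 MEM@9 WB@10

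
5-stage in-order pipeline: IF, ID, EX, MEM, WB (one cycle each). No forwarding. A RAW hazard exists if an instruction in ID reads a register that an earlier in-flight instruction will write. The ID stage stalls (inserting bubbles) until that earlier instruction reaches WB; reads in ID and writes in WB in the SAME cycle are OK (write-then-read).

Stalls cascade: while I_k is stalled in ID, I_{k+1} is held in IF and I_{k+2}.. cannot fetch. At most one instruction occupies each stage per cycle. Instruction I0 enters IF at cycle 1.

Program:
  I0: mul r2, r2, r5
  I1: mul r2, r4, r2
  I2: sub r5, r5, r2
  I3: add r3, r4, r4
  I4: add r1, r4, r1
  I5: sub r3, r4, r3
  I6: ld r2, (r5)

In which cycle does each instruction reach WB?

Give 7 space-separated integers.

Answer: 5 8 11 12 13 15 16

Derivation:
I0 mul r2 <- r2,r5: IF@1 ID@2 stall=0 (-) EX@3 MEM@4 WB@5
I1 mul r2 <- r4,r2: IF@2 ID@3 stall=2 (RAW on I0.r2 (WB@5)) EX@6 MEM@7 WB@8
I2 sub r5 <- r5,r2: IF@3 ID@6 stall=2 (RAW on I1.r2 (WB@8)) EX@9 MEM@10 WB@11
I3 add r3 <- r4,r4: IF@6 ID@9 stall=0 (-) EX@10 MEM@11 WB@12
I4 add r1 <- r4,r1: IF@9 ID@10 stall=0 (-) EX@11 MEM@12 WB@13
I5 sub r3 <- r4,r3: IF@10 ID@11 stall=1 (RAW on I3.r3 (WB@12)) EX@13 MEM@14 WB@15
I6 ld r2 <- r5: IF@11 ID@13 stall=0 (-) EX@14 MEM@15 WB@16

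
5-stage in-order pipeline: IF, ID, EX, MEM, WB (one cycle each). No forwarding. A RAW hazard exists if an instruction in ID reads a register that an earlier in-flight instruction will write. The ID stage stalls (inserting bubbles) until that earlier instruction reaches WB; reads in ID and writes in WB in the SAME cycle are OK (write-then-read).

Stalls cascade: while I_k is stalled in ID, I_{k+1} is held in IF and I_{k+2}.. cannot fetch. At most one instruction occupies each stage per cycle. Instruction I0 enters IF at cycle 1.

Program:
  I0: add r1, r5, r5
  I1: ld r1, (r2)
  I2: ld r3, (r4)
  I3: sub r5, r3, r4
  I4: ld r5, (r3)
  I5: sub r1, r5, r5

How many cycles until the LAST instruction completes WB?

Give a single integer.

Answer: 14

Derivation:
I0 add r1 <- r5,r5: IF@1 ID@2 stall=0 (-) EX@3 MEM@4 WB@5
I1 ld r1 <- r2: IF@2 ID@3 stall=0 (-) EX@4 MEM@5 WB@6
I2 ld r3 <- r4: IF@3 ID@4 stall=0 (-) EX@5 MEM@6 WB@7
I3 sub r5 <- r3,r4: IF@4 ID@5 stall=2 (RAW on I2.r3 (WB@7)) EX@8 MEM@9 WB@10
I4 ld r5 <- r3: IF@5 ID@8 stall=0 (-) EX@9 MEM@10 WB@11
I5 sub r1 <- r5,r5: IF@8 ID@9 stall=2 (RAW on I4.r5 (WB@11)) EX@12 MEM@13 WB@14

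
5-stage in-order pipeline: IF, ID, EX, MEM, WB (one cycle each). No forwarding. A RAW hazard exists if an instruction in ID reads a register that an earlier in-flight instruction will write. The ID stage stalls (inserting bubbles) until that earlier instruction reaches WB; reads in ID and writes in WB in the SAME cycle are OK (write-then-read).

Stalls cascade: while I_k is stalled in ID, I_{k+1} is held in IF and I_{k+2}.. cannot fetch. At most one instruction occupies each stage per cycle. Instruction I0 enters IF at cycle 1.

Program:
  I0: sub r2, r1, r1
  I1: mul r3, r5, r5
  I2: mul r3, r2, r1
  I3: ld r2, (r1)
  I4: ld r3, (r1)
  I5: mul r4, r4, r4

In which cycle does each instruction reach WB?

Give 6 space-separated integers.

Answer: 5 6 8 9 10 11

Derivation:
I0 sub r2 <- r1,r1: IF@1 ID@2 stall=0 (-) EX@3 MEM@4 WB@5
I1 mul r3 <- r5,r5: IF@2 ID@3 stall=0 (-) EX@4 MEM@5 WB@6
I2 mul r3 <- r2,r1: IF@3 ID@4 stall=1 (RAW on I0.r2 (WB@5)) EX@6 MEM@7 WB@8
I3 ld r2 <- r1: IF@4 ID@6 stall=0 (-) EX@7 MEM@8 WB@9
I4 ld r3 <- r1: IF@6 ID@7 stall=0 (-) EX@8 MEM@9 WB@10
I5 mul r4 <- r4,r4: IF@7 ID@8 stall=0 (-) EX@9 MEM@10 WB@11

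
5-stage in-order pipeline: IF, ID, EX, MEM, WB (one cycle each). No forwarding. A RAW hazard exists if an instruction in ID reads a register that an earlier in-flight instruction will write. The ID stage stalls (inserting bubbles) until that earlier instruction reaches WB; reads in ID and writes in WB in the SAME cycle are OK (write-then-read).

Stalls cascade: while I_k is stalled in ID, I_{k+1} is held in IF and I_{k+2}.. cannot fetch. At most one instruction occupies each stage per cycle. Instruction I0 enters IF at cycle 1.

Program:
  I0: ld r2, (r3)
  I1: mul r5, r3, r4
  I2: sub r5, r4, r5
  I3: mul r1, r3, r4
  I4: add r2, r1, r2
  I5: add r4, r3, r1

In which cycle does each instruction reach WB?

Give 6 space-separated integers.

Answer: 5 6 9 10 13 14

Derivation:
I0 ld r2 <- r3: IF@1 ID@2 stall=0 (-) EX@3 MEM@4 WB@5
I1 mul r5 <- r3,r4: IF@2 ID@3 stall=0 (-) EX@4 MEM@5 WB@6
I2 sub r5 <- r4,r5: IF@3 ID@4 stall=2 (RAW on I1.r5 (WB@6)) EX@7 MEM@8 WB@9
I3 mul r1 <- r3,r4: IF@4 ID@7 stall=0 (-) EX@8 MEM@9 WB@10
I4 add r2 <- r1,r2: IF@7 ID@8 stall=2 (RAW on I3.r1 (WB@10)) EX@11 MEM@12 WB@13
I5 add r4 <- r3,r1: IF@8 ID@11 stall=0 (-) EX@12 MEM@13 WB@14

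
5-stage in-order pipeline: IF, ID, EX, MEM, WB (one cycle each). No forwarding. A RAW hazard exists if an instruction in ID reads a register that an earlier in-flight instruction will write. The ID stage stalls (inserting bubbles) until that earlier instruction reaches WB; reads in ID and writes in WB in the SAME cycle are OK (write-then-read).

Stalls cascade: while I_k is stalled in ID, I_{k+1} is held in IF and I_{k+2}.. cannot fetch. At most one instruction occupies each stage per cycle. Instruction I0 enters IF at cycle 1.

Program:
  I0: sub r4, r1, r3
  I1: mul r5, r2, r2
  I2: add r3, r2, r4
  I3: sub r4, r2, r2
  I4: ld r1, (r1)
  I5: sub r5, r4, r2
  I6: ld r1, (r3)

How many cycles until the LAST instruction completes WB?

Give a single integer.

I0 sub r4 <- r1,r3: IF@1 ID@2 stall=0 (-) EX@3 MEM@4 WB@5
I1 mul r5 <- r2,r2: IF@2 ID@3 stall=0 (-) EX@4 MEM@5 WB@6
I2 add r3 <- r2,r4: IF@3 ID@4 stall=1 (RAW on I0.r4 (WB@5)) EX@6 MEM@7 WB@8
I3 sub r4 <- r2,r2: IF@4 ID@6 stall=0 (-) EX@7 MEM@8 WB@9
I4 ld r1 <- r1: IF@6 ID@7 stall=0 (-) EX@8 MEM@9 WB@10
I5 sub r5 <- r4,r2: IF@7 ID@8 stall=1 (RAW on I3.r4 (WB@9)) EX@10 MEM@11 WB@12
I6 ld r1 <- r3: IF@8 ID@10 stall=0 (-) EX@11 MEM@12 WB@13

Answer: 13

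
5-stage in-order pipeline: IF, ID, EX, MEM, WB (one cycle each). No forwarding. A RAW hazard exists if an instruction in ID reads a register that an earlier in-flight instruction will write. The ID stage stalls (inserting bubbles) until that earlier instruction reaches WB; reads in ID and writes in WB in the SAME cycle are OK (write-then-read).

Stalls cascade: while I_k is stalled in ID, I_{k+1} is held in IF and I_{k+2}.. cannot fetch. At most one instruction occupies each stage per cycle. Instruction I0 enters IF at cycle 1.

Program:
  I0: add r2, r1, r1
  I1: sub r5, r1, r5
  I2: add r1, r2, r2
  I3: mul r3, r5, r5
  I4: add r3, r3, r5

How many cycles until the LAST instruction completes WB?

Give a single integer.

Answer: 12

Derivation:
I0 add r2 <- r1,r1: IF@1 ID@2 stall=0 (-) EX@3 MEM@4 WB@5
I1 sub r5 <- r1,r5: IF@2 ID@3 stall=0 (-) EX@4 MEM@5 WB@6
I2 add r1 <- r2,r2: IF@3 ID@4 stall=1 (RAW on I0.r2 (WB@5)) EX@6 MEM@7 WB@8
I3 mul r3 <- r5,r5: IF@4 ID@6 stall=0 (-) EX@7 MEM@8 WB@9
I4 add r3 <- r3,r5: IF@6 ID@7 stall=2 (RAW on I3.r3 (WB@9)) EX@10 MEM@11 WB@12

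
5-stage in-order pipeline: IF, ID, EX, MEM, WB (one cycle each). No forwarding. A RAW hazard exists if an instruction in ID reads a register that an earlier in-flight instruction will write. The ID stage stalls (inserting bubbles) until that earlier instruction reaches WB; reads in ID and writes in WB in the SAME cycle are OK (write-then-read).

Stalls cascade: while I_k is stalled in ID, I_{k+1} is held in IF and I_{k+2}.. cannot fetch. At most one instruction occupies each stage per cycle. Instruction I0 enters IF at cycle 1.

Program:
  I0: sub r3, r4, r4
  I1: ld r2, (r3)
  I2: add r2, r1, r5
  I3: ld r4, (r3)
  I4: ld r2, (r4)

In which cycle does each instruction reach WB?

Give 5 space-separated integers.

I0 sub r3 <- r4,r4: IF@1 ID@2 stall=0 (-) EX@3 MEM@4 WB@5
I1 ld r2 <- r3: IF@2 ID@3 stall=2 (RAW on I0.r3 (WB@5)) EX@6 MEM@7 WB@8
I2 add r2 <- r1,r5: IF@3 ID@6 stall=0 (-) EX@7 MEM@8 WB@9
I3 ld r4 <- r3: IF@6 ID@7 stall=0 (-) EX@8 MEM@9 WB@10
I4 ld r2 <- r4: IF@7 ID@8 stall=2 (RAW on I3.r4 (WB@10)) EX@11 MEM@12 WB@13

Answer: 5 8 9 10 13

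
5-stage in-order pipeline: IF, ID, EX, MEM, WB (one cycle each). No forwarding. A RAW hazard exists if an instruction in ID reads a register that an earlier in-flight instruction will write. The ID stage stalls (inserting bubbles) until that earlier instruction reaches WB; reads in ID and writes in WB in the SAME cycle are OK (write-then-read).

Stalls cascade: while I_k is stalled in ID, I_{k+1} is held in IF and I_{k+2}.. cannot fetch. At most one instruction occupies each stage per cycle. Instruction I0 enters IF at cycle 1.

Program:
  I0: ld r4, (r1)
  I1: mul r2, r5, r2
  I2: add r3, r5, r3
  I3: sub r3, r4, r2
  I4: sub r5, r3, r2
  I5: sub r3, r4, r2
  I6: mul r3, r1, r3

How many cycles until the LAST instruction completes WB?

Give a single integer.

I0 ld r4 <- r1: IF@1 ID@2 stall=0 (-) EX@3 MEM@4 WB@5
I1 mul r2 <- r5,r2: IF@2 ID@3 stall=0 (-) EX@4 MEM@5 WB@6
I2 add r3 <- r5,r3: IF@3 ID@4 stall=0 (-) EX@5 MEM@6 WB@7
I3 sub r3 <- r4,r2: IF@4 ID@5 stall=1 (RAW on I1.r2 (WB@6)) EX@7 MEM@8 WB@9
I4 sub r5 <- r3,r2: IF@5 ID@7 stall=2 (RAW on I3.r3 (WB@9)) EX@10 MEM@11 WB@12
I5 sub r3 <- r4,r2: IF@7 ID@10 stall=0 (-) EX@11 MEM@12 WB@13
I6 mul r3 <- r1,r3: IF@10 ID@11 stall=2 (RAW on I5.r3 (WB@13)) EX@14 MEM@15 WB@16

Answer: 16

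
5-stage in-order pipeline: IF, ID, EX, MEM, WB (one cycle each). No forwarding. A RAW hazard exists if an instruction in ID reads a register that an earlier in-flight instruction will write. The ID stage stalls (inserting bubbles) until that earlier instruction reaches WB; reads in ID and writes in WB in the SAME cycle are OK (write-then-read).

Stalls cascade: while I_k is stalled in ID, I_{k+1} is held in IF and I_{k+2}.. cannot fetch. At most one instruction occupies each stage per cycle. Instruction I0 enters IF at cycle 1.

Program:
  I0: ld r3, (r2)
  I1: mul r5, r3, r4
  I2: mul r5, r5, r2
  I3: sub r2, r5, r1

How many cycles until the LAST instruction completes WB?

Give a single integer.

I0 ld r3 <- r2: IF@1 ID@2 stall=0 (-) EX@3 MEM@4 WB@5
I1 mul r5 <- r3,r4: IF@2 ID@3 stall=2 (RAW on I0.r3 (WB@5)) EX@6 MEM@7 WB@8
I2 mul r5 <- r5,r2: IF@3 ID@6 stall=2 (RAW on I1.r5 (WB@8)) EX@9 MEM@10 WB@11
I3 sub r2 <- r5,r1: IF@6 ID@9 stall=2 (RAW on I2.r5 (WB@11)) EX@12 MEM@13 WB@14

Answer: 14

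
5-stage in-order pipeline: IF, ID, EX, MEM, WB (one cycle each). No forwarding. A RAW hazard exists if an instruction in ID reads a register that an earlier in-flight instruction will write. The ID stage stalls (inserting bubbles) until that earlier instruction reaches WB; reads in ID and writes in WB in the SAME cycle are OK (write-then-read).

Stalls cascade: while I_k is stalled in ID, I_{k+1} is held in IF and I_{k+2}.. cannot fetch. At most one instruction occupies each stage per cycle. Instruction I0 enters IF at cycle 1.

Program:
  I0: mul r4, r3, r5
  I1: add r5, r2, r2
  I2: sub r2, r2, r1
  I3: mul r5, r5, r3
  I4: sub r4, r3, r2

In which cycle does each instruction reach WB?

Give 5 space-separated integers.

Answer: 5 6 7 9 10

Derivation:
I0 mul r4 <- r3,r5: IF@1 ID@2 stall=0 (-) EX@3 MEM@4 WB@5
I1 add r5 <- r2,r2: IF@2 ID@3 stall=0 (-) EX@4 MEM@5 WB@6
I2 sub r2 <- r2,r1: IF@3 ID@4 stall=0 (-) EX@5 MEM@6 WB@7
I3 mul r5 <- r5,r3: IF@4 ID@5 stall=1 (RAW on I1.r5 (WB@6)) EX@7 MEM@8 WB@9
I4 sub r4 <- r3,r2: IF@5 ID@7 stall=0 (-) EX@8 MEM@9 WB@10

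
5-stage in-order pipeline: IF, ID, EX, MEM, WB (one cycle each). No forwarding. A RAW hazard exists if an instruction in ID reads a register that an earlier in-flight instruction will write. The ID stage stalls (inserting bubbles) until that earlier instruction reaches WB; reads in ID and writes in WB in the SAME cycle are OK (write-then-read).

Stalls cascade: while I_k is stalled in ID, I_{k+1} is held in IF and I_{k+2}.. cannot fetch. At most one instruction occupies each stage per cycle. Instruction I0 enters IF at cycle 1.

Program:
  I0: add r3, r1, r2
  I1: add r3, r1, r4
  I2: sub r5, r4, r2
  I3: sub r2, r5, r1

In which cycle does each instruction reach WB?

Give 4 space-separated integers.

I0 add r3 <- r1,r2: IF@1 ID@2 stall=0 (-) EX@3 MEM@4 WB@5
I1 add r3 <- r1,r4: IF@2 ID@3 stall=0 (-) EX@4 MEM@5 WB@6
I2 sub r5 <- r4,r2: IF@3 ID@4 stall=0 (-) EX@5 MEM@6 WB@7
I3 sub r2 <- r5,r1: IF@4 ID@5 stall=2 (RAW on I2.r5 (WB@7)) EX@8 MEM@9 WB@10

Answer: 5 6 7 10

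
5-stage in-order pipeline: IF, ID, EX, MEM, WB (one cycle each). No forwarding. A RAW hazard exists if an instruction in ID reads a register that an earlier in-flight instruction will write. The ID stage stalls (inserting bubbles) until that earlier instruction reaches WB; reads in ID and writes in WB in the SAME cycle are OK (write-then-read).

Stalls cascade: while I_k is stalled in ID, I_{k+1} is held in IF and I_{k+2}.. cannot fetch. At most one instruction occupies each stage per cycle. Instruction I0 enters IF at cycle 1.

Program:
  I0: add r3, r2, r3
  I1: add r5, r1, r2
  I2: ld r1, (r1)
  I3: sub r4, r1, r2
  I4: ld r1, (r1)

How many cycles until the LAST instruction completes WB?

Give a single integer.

I0 add r3 <- r2,r3: IF@1 ID@2 stall=0 (-) EX@3 MEM@4 WB@5
I1 add r5 <- r1,r2: IF@2 ID@3 stall=0 (-) EX@4 MEM@5 WB@6
I2 ld r1 <- r1: IF@3 ID@4 stall=0 (-) EX@5 MEM@6 WB@7
I3 sub r4 <- r1,r2: IF@4 ID@5 stall=2 (RAW on I2.r1 (WB@7)) EX@8 MEM@9 WB@10
I4 ld r1 <- r1: IF@5 ID@8 stall=0 (-) EX@9 MEM@10 WB@11

Answer: 11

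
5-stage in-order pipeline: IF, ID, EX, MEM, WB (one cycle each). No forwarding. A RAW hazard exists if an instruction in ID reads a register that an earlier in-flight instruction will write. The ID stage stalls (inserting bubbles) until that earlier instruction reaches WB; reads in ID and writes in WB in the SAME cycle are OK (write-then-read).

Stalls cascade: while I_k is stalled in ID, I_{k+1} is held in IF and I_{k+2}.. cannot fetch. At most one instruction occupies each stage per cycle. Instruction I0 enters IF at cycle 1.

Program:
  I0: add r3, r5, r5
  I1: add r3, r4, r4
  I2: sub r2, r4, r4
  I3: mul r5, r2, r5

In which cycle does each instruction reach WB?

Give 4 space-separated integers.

I0 add r3 <- r5,r5: IF@1 ID@2 stall=0 (-) EX@3 MEM@4 WB@5
I1 add r3 <- r4,r4: IF@2 ID@3 stall=0 (-) EX@4 MEM@5 WB@6
I2 sub r2 <- r4,r4: IF@3 ID@4 stall=0 (-) EX@5 MEM@6 WB@7
I3 mul r5 <- r2,r5: IF@4 ID@5 stall=2 (RAW on I2.r2 (WB@7)) EX@8 MEM@9 WB@10

Answer: 5 6 7 10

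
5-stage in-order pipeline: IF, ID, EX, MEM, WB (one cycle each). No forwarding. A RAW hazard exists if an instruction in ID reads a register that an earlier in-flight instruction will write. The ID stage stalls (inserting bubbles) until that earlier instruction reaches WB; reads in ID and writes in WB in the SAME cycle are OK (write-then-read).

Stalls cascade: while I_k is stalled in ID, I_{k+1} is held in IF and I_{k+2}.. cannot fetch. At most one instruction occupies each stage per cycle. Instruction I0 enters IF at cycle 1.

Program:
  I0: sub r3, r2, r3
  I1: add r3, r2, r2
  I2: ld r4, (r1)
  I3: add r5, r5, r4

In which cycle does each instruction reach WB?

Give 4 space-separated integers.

Answer: 5 6 7 10

Derivation:
I0 sub r3 <- r2,r3: IF@1 ID@2 stall=0 (-) EX@3 MEM@4 WB@5
I1 add r3 <- r2,r2: IF@2 ID@3 stall=0 (-) EX@4 MEM@5 WB@6
I2 ld r4 <- r1: IF@3 ID@4 stall=0 (-) EX@5 MEM@6 WB@7
I3 add r5 <- r5,r4: IF@4 ID@5 stall=2 (RAW on I2.r4 (WB@7)) EX@8 MEM@9 WB@10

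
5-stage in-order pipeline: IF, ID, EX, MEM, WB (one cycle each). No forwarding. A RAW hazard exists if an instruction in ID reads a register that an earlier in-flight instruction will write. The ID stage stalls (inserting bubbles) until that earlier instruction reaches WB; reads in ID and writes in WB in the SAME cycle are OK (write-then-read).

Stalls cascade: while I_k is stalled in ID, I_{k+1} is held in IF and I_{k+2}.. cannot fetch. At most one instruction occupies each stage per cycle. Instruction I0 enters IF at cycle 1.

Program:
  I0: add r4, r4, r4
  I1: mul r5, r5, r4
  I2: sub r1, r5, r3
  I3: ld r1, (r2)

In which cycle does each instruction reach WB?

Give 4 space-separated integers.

Answer: 5 8 11 12

Derivation:
I0 add r4 <- r4,r4: IF@1 ID@2 stall=0 (-) EX@3 MEM@4 WB@5
I1 mul r5 <- r5,r4: IF@2 ID@3 stall=2 (RAW on I0.r4 (WB@5)) EX@6 MEM@7 WB@8
I2 sub r1 <- r5,r3: IF@3 ID@6 stall=2 (RAW on I1.r5 (WB@8)) EX@9 MEM@10 WB@11
I3 ld r1 <- r2: IF@6 ID@9 stall=0 (-) EX@10 MEM@11 WB@12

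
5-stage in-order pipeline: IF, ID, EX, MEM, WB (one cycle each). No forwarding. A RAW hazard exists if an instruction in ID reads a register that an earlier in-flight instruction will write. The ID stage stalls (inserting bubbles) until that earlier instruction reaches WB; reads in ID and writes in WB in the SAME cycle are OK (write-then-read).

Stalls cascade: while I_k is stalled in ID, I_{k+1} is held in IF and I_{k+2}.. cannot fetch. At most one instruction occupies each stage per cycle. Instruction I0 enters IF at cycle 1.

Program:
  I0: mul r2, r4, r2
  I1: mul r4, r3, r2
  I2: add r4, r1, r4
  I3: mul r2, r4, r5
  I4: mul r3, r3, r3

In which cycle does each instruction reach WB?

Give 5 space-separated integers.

I0 mul r2 <- r4,r2: IF@1 ID@2 stall=0 (-) EX@3 MEM@4 WB@5
I1 mul r4 <- r3,r2: IF@2 ID@3 stall=2 (RAW on I0.r2 (WB@5)) EX@6 MEM@7 WB@8
I2 add r4 <- r1,r4: IF@3 ID@6 stall=2 (RAW on I1.r4 (WB@8)) EX@9 MEM@10 WB@11
I3 mul r2 <- r4,r5: IF@6 ID@9 stall=2 (RAW on I2.r4 (WB@11)) EX@12 MEM@13 WB@14
I4 mul r3 <- r3,r3: IF@9 ID@12 stall=0 (-) EX@13 MEM@14 WB@15

Answer: 5 8 11 14 15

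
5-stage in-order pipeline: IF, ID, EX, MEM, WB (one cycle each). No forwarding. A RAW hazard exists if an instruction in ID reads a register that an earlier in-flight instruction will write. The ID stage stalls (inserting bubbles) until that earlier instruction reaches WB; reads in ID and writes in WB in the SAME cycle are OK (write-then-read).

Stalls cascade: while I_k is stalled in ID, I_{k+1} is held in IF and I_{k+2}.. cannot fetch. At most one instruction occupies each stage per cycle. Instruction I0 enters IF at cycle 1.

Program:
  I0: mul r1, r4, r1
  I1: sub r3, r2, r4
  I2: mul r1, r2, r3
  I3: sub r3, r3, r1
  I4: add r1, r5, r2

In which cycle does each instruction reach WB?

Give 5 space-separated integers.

I0 mul r1 <- r4,r1: IF@1 ID@2 stall=0 (-) EX@3 MEM@4 WB@5
I1 sub r3 <- r2,r4: IF@2 ID@3 stall=0 (-) EX@4 MEM@5 WB@6
I2 mul r1 <- r2,r3: IF@3 ID@4 stall=2 (RAW on I1.r3 (WB@6)) EX@7 MEM@8 WB@9
I3 sub r3 <- r3,r1: IF@4 ID@7 stall=2 (RAW on I2.r1 (WB@9)) EX@10 MEM@11 WB@12
I4 add r1 <- r5,r2: IF@7 ID@10 stall=0 (-) EX@11 MEM@12 WB@13

Answer: 5 6 9 12 13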